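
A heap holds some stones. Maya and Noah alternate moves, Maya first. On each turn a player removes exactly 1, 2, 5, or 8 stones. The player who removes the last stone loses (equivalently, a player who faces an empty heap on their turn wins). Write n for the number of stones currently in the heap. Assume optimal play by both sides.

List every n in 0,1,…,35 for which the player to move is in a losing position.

Positions with no move are W. A position that does have a move is losing for the player to move precisely when every available move leads to a winning position for the opponent. Fill in the labels:
n=0: no move; the opponent has just taken the last stone and therefore loses → W
n=1: the only move is to 0(W), a W ⇒ L
n=2: can move to 1, which is L ⇒ W
n=3: can move to 1, which is L ⇒ W
n=4: moves to 3(W), 2(W); every one is W ⇒ L
n=5: can move to 4, which is L ⇒ W
n=6: can move to 4, which is L ⇒ W
n=7: moves to 6(W), 5(W), 2(W); every one is W ⇒ L
n=8: can move to 7, which is L ⇒ W
n=9: can move to 7, which is L ⇒ W
n=10: moves to 9(W), 8(W), 5(W), 2(W); every one is W ⇒ L
n=11: can move to 10, which is L ⇒ W
n=12: can move to 10, which is L ⇒ W
n=13: moves to 12(W), 11(W), 8(W), 5(W); every one is W ⇒ L
n=14: can move to 13, which is L ⇒ W
n=15: can move to 13, which is L ⇒ W
n=16: moves to 15(W), 14(W), 11(W), 8(W); every one is W ⇒ L
n=17: can move to 16, which is L ⇒ W
n=18: can move to 16, which is L ⇒ W
n=19: moves to 18(W), 17(W), 14(W), 11(W); every one is W ⇒ L
n=20: can move to 19, which is L ⇒ W
n=21: can move to 19, which is L ⇒ W
n=22: moves to 21(W), 20(W), 17(W), 14(W); every one is W ⇒ L
n=23: can move to 22, which is L ⇒ W
n=24: can move to 22, which is L ⇒ W
n=25: moves to 24(W), 23(W), 20(W), 17(W); every one is W ⇒ L
n=26: can move to 25, which is L ⇒ W
n=27: can move to 25, which is L ⇒ W
n=28: moves to 27(W), 26(W), 23(W), 20(W); every one is W ⇒ L
n=29: can move to 28, which is L ⇒ W
n=30: can move to 28, which is L ⇒ W
n=31: moves to 30(W), 29(W), 26(W), 23(W); every one is W ⇒ L
n=32: can move to 31, which is L ⇒ W
n=33: can move to 31, which is L ⇒ W
n=34: moves to 33(W), 32(W), 29(W), 26(W); every one is W ⇒ L
n=35: can move to 34, which is L ⇒ W
The losing starting values of n are exactly the entries labelled L in this table (12 of them).

1, 4, 7, 10, 13, 16, 19, 22, 25, 28, 31, 34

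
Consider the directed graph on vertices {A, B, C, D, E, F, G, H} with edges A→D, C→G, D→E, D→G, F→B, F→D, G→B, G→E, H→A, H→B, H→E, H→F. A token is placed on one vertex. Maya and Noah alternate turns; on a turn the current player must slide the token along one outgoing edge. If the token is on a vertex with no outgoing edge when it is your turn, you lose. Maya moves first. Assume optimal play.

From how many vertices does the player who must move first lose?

Compute win/loss labels from the base case upward. A position with no move is L. Any other position is W if it can reach an L in one move, else L.
Every edge goes from a vertex to one that appears earlier in the order E, B, G, D, F, C, A, H, so processing vertices in that order labels each vertex after all of its successors.
E: no outgoing edge → L
B: no outgoing edge → L
G: W (go to B, an L position)
D: W (go to E, an L position)
F: W (go to B, an L position)
C: L (sole option G(W) is W)
A: L (sole option D(W) is W)
H: W (go to A, an L position)
The L vertices are A, B, C, E; that is 4 in all.

4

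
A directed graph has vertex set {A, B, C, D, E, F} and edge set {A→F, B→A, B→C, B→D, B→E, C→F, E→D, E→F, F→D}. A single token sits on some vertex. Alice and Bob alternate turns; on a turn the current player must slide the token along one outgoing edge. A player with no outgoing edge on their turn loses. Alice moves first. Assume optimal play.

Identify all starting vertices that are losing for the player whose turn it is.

A, C, D

Use the standard recursion: the mover loses at a terminal position; elsewhere, the mover wins exactly when some move hands the opponent an L position.
Every edge goes from a vertex to one that appears earlier in the order D, F, E, C, A, B, so processing vertices in that order labels each vertex after all of its successors.
D: no outgoing edge → L
F: can move to D, which is L ⇒ W
E: can move to D, which is L ⇒ W
C: the only move is to F(W), a W ⇒ L
A: the only move is to F(W), a W ⇒ L
B: can move to A, which is L ⇒ W
Reading off the rows marked L gives the requested list; there are 3 such vertices.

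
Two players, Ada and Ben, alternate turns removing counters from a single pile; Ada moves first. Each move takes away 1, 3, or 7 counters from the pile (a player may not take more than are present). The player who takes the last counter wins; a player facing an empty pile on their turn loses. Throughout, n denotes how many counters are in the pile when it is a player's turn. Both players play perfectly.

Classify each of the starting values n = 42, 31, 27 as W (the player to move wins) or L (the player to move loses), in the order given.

Work bottom-up. With no move the player to move loses. Otherwise the position is W if at least one move leads to an L position for the opponent, and L if every move leads to a W.
n=0: no move → L
n=1: reaches L-position 0 → W
n=2: only reaches 1(W), which is W → L
n=3: reaches L-position 2 → W
n=4: only reaches 3(W), 1(W), all W → L
n=5: reaches L-position 4 → W
n=6: only reaches 5(W), 3(W), all W → L
n=7: reaches L-position 6 → W
n=8: only reaches 7(W), 5(W), 1(W), all W → L
n=9: reaches L-position 8 → W
n=10: only reaches 9(W), 7(W), 3(W), all W → L
n=11: reaches L-position 10 → W
n=12: only reaches 11(W), 9(W), 5(W), all W → L
n=13: reaches L-position 12 → W
n=14: only reaches 13(W), 11(W), 7(W), all W → L
n=15: reaches L-position 14 → W
n=16: only reaches 15(W), 13(W), 9(W), all W → L
n=17: reaches L-position 16 → W
n=18: only reaches 17(W), 15(W), 11(W), all W → L
n=19: reaches L-position 18 → W
n=20: only reaches 19(W), 17(W), 13(W), all W → L
n=21: reaches L-position 20 → W
n=22: only reaches 21(W), 19(W), 15(W), all W → L
n=23: reaches L-position 22 → W
n=24: only reaches 23(W), 21(W), 17(W), all W → L
n=25: reaches L-position 24 → W
n=26: only reaches 25(W), 23(W), 19(W), all W → L
n=27: reaches L-position 26 → W
n=28: only reaches 27(W), 25(W), 21(W), all W → L
n=29: reaches L-position 28 → W
n=30: only reaches 29(W), 27(W), 23(W), all W → L
n=31: reaches L-position 30 → W
n=32: only reaches 31(W), 29(W), 25(W), all W → L
n=33: reaches L-position 32 → W
n=34: only reaches 33(W), 31(W), 27(W), all W → L
n=35: reaches L-position 34 → W
n=36: only reaches 35(W), 33(W), 29(W), all W → L
n=37: reaches L-position 36 → W
n=38: only reaches 37(W), 35(W), 31(W), all W → L
n=39: reaches L-position 38 → W
n=40: only reaches 39(W), 37(W), 33(W), all W → L
n=41: reaches L-position 40 → W
n=42: only reaches 41(W), 39(W), 35(W), all W → L

42: L, 31: W, 27: W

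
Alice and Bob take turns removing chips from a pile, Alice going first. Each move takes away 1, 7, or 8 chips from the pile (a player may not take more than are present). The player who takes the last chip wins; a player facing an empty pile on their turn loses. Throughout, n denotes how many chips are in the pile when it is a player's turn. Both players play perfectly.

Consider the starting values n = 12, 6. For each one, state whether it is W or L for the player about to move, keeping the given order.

12: W, 6: L

Positions with no move are L. A position that does have a move is losing for the player to move precisely when every available move leads to a winning position for the opponent. Fill in the labels:
n=0: no move → L
n=1: W (go to 0, an L position)
n=2: L (sole option 1(W) is W)
n=3: W (go to 2, an L position)
n=4: L (sole option 3(W) is W)
n=5: W (go to 4, an L position)
n=6: L (sole option 5(W) is W)
n=7: W (go to 6, an L position)
n=8: W (go to 0, an L position)
n=9: W (go to 2, an L position)
n=10: W (go to 2, an L position)
n=11: W (go to 4, an L position)
n=12: W (go to 4, an L position)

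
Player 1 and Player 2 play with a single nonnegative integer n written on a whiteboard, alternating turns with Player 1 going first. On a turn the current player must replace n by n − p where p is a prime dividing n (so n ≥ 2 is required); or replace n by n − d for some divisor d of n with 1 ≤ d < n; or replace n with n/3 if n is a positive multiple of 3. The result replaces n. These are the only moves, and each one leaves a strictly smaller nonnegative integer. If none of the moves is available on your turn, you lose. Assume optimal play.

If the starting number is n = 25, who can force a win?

Player 1 wins.

Classify positions by backward induction: terminal positions (no move available) are L. From any other position, the mover wins iff some move reaches an L.
n=0: no move → L
n=1: no move → L
n=2: →0(L), so W
n=3: →0(L), so W
n=4: →2(W), 3(W) — all W, so L
n=5: →0(L), so W
n=6: →4(L), so W
n=7: →0(L), so W
n=8: →4(L), so W
n=9: →3(W), 6(W), 8(W) — all W, so L
n=10: →9(L), so W
n=11: →0(L), so W
n=12: →4(L), so W
n=13: →0(L), so W
n=14: →7(W), 12(W), 13(W) — all W, so L
n=15: →14(L), so W
n=16: →14(L), so W
n=17: →0(L), so W
n=18: →9(L), so W
n=19: →0(L), so W
n=20: →10(W), 15(W), 16(W), 18(W), 19(W) — all W, so L
n=21: →14(L), so W
n=22: →20(L), so W
n=23: →0(L), so W
n=24: →20(L), so W
n=25: →20(L), so W
From 25 Player 1 can move to 20, reaching an L position.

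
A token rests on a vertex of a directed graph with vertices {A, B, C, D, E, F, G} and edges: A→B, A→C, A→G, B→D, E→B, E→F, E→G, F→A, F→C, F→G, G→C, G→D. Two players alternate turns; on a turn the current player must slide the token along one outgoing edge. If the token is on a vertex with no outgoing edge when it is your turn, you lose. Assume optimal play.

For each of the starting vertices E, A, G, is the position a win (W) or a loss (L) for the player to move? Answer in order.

Work bottom-up. With no move the player to move loses. Otherwise the position is W if at least one move leads to an L position for the opponent, and L if every move leads to a W.
Every edge goes from a vertex to one that appears earlier in the order D, C, G, B, A, F, E, so processing vertices in that order labels each vertex after all of its successors.
D: no outgoing edge → L
C: no outgoing edge → L
G: reaches L-position C → W
B: reaches L-position D → W
A: reaches L-position C → W
F: reaches L-position C → W
E: only reaches F(W), B(W), G(W), all W → L

E: L, A: W, G: W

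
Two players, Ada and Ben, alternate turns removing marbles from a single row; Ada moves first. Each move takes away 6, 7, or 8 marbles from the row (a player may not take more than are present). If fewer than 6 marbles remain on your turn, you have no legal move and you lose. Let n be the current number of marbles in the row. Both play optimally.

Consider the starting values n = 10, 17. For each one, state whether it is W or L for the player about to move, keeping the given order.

10: W, 17: L

Build the W/L table. Terminal = L. A non-terminal position is W if it has a move to some L; otherwise it is L.
n=0: no move → L
n=1: no move → L
n=2: no move → L
n=3: no move → L
n=4: no move → L
n=5: no move → L
n=6: W (go to 0, an L position)
n=7: W (go to 1, an L position)
n=8: W (go to 2, an L position)
n=9: W (go to 3, an L position)
n=10: W (go to 4, an L position)
n=11: W (go to 5, an L position)
n=12: W (go to 5, an L position)
n=13: W (go to 5, an L position)
n=14: L (options 8(W), 7(W), 6(W) are all W)
n=15: L (options 9(W), 8(W), 7(W) are all W)
n=16: L (options 10(W), 9(W), 8(W) are all W)
n=17: L (options 11(W), 10(W), 9(W) are all W)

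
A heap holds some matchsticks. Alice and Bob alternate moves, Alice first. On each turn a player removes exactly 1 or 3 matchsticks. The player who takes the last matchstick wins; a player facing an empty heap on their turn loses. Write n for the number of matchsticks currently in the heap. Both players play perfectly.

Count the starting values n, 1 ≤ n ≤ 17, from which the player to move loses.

8

Positions with no move are L. A position that does have a move is losing for the player to move precisely when every available move leads to a winning position for the opponent. Fill in the labels:
n=0: no move → L
n=1: →0(L), so W
n=2: →1(W) only, which is W, so L
n=3: →2(L), so W
n=4: →3(W), 1(W) — all W, so L
n=5: →4(L), so W
n=6: →5(W), 3(W) — all W, so L
n=7: →6(L), so W
n=8: →7(W), 5(W) — all W, so L
n=9: →8(L), so W
n=10: →9(W), 7(W) — all W, so L
n=11: →10(L), so W
n=12: →11(W), 9(W) — all W, so L
n=13: →12(L), so W
n=14: →13(W), 11(W) — all W, so L
n=15: →14(L), so W
n=16: →15(W), 13(W) — all W, so L
n=17: →16(L), so W
L entries with 1 ≤ n ≤ 17 (n=0 is outside the asked range and is not counted): n = 2, 4, 6, 8, 10, 12, 14, 16; that makes 8.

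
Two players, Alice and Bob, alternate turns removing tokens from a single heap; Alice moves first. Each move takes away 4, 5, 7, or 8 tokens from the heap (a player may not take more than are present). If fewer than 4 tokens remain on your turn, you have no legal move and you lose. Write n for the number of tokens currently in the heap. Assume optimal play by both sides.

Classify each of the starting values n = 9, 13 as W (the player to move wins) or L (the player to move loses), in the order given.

9: W, 13: L

Classify positions by backward induction: terminal positions (no move available) are L. From any other position, the mover wins iff some move reaches an L.
n=0: no move → L
n=1: no move → L
n=2: no move → L
n=3: no move → L
n=4: →0(L), so W
n=5: →1(L), so W
n=6: →2(L), so W
n=7: →3(L), so W
n=8: →3(L), so W
n=9: →2(L), so W
n=10: →3(L), so W
n=11: →3(L), so W
n=12: →8(W), 7(W), 5(W), 4(W) — all W, so L
n=13: →9(W), 8(W), 6(W), 5(W) — all W, so L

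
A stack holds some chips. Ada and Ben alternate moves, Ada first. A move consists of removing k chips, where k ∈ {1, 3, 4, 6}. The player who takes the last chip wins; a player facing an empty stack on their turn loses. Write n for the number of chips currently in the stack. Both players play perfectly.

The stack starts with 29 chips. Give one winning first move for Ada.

Work bottom-up. With no move the player to move loses. Otherwise the position is W if at least one move leads to an L position for the opponent, and L if every move leads to a W.
n=0: no move → L
n=1: reaches L-position 0 → W
n=2: only reaches 1(W), which is W → L
n=3: reaches L-position 2 → W
n=4: reaches L-position 0 → W
n=5: reaches L-position 2 → W
n=6: reaches L-position 2 → W
n=7: only reaches 6(W), 4(W), 3(W), 1(W), all W → L
n=8: reaches L-position 7 → W
n=9: only reaches 8(W), 6(W), 5(W), 3(W), all W → L
n=10: reaches L-position 9 → W
n=11: reaches L-position 7 → W
n=12: reaches L-position 9 → W
n=13: reaches L-position 9 → W
n=14: only reaches 13(W), 11(W), 10(W), 8(W), all W → L
n=15: reaches L-position 14 → W
n=16: only reaches 15(W), 13(W), 12(W), 10(W), all W → L
n=17: reaches L-position 16 → W
n=18: reaches L-position 14 → W
n=19: reaches L-position 16 → W
n=20: reaches L-position 16 → W
n=21: only reaches 20(W), 18(W), 17(W), 15(W), all W → L
n=22: reaches L-position 21 → W
n=23: only reaches 22(W), 20(W), 19(W), 17(W), all W → L
n=24: reaches L-position 23 → W
n=25: reaches L-position 21 → W
n=26: reaches L-position 23 → W
n=27: reaches L-position 23 → W
n=28: only reaches 27(W), 25(W), 24(W), 22(W), all W → L
n=29: reaches L-position 28 → W
From 29, the L positions reachable in one move are: 28, 23. Any move reaching one of these is winning.

Remove 1, leaving 28.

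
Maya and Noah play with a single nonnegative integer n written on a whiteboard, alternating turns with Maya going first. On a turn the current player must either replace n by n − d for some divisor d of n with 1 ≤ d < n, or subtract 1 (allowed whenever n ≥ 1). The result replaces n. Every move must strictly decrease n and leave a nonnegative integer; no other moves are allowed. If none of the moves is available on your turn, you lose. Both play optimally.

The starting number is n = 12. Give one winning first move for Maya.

Move to 9.

Use the standard recursion: the mover loses at a terminal position; elsewhere, the mover wins exactly when some move hands the opponent an L position.
n=0: no move → L
n=1: →0(L), so W
n=2: →1(W) only, which is W, so L
n=3: →2(L), so W
n=4: →2(L), so W
n=5: →4(W) only, which is W, so L
n=6: →5(L), so W
n=7: →6(W) only, which is W, so L
n=8: →7(L), so W
n=9: →6(W), 8(W) — all W, so L
n=10: →5(L), so W
n=11: →10(W) only, which is W, so L
n=12: →9(L), so W
From 12, the L positions reachable in one move are: 9, 11. Any move reaching one of these is winning.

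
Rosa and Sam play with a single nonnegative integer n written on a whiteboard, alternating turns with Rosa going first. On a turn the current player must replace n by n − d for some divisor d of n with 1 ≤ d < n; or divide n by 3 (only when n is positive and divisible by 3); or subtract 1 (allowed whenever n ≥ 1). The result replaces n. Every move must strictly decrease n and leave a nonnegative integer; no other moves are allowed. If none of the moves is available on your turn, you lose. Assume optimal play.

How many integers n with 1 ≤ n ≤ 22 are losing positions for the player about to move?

8

Build the W/L table. Terminal = L. A non-terminal position is W if it has a move to some L; otherwise it is L.
n=0: no move → L
n=1: reaches L-position 0 → W
n=2: only reaches 1(W), which is W → L
n=3: reaches L-position 2 → W
n=4: reaches L-position 2 → W
n=5: only reaches 4(W), which is W → L
n=6: reaches L-position 2 → W
n=7: only reaches 6(W), which is W → L
n=8: reaches L-position 7 → W
n=9: only reaches 3(W), 6(W), 8(W), all W → L
n=10: reaches L-position 5 → W
n=11: only reaches 10(W), which is W → L
n=12: reaches L-position 9 → W
n=13: only reaches 12(W), which is W → L
n=14: reaches L-position 7 → W
n=15: reaches L-position 5 → W
n=16: only reaches 8(W), 12(W), 14(W), 15(W), all W → L
n=17: reaches L-position 16 → W
n=18: reaches L-position 9 → W
n=19: only reaches 18(W), which is W → L
n=20: reaches L-position 16 → W
n=21: reaches L-position 7 → W
n=22: reaches L-position 11 → W
L entries with 1 ≤ n ≤ 22 (n=0 is outside the asked range and is not counted): n = 2, 5, 7, 9, 11, 13, 16, 19; that makes 8.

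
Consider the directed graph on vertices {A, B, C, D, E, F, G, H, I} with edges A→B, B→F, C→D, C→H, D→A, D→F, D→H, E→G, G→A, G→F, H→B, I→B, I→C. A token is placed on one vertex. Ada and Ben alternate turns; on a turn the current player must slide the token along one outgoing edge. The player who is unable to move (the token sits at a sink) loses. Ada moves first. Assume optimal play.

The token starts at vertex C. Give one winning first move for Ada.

Move to H.

Compute win/loss labels from the base case upward. A position with no move is L. Any other position is W if it can reach an L in one move, else L.
Every edge goes from a vertex to one that appears earlier in the order F, B, H, A, D, G, E, C, I, so processing vertices in that order labels each vertex after all of its successors.
F: no outgoing edge → L
B: →F(L), so W
H: →B(W) only, which is W, so L
A: →B(W) only, which is W, so L
D: →A(L), so W
G: →A(L), so W
E: →G(W) only, which is W, so L
C: →H(L), so W
I: →C(W), B(W) — all W, so L
From C, the L positions reachable in one move are: H.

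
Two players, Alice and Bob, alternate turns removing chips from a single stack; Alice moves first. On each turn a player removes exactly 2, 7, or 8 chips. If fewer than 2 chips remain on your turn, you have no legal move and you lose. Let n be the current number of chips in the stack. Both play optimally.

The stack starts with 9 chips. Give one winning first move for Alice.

Remove 8, leaving 1.

Work bottom-up. With no move the player to move loses. Otherwise the position is W if at least one move leads to an L position for the opponent, and L if every move leads to a W.
n=0: no move → L
n=1: no move → L
n=2: W (go to 0, an L position)
n=3: W (go to 1, an L position)
n=4: L (sole option 2(W) is W)
n=5: L (sole option 3(W) is W)
n=6: W (go to 4, an L position)
n=7: W (go to 5, an L position)
n=8: W (go to 1, an L position)
n=9: W (go to 1, an L position)
From 9, the L positions reachable in one move are: 1.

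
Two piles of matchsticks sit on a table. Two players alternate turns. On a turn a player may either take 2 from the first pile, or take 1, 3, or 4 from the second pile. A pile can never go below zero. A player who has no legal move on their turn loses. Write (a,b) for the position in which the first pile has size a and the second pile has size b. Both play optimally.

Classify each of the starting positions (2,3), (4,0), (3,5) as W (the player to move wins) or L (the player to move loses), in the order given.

(2,3): L, (4,0): L, (3,5): W

Compute win/loss labels from the base case upward. A position with no move is L. Any other position is W if it can reach an L in one move, else L.
No move ever increases a pile, so every position that can arise here has a ≤ 4 and b ≤ 5; it is enough to label the cells with 0 ≤ a ≤ 4 and 0 ≤ b ≤ 5.
Every move lowers a or b (never raises either), so fill the grid row by row in increasing a, and left to right within a row: each cell's successors are then already labelled.
      b=0  b=1  b=2  b=3  b=4  b=5
a=0:    L    W    L    W    W    W
a=1:    L    W    L    W    W    W
a=2:    W    L    W    L    W    W
a=3:    W    L    W    L    W    W
a=4:    L    W    L    W    W    W
Cells with no legal move (terminal, hence L): (0,0), (1,0).
The remaining L cells, each justified by listing all of its moves:
(0,2): only reaches (0,1)(W), which is W → L
(1,2): only reaches (1,1)(W), which is W → L
(2,1): only reaches (0,1)(W), (2,0)(W), all W → L
(2,3): only reaches (0,3)(W), (2,2)(W), (2,0)(W), all W → L
(3,1): only reaches (1,1)(W), (3,0)(W), all W → L
(3,3): only reaches (1,3)(W), (3,2)(W), (3,0)(W), all W → L
(4,0): only reaches (2,0)(W), which is W → L
(4,2): only reaches (2,2)(W), (4,1)(W), all W → L
Every other cell has at least one move into one of the L cells above, so it is W.
(2,3): one of the L cells justified above, so L
(4,0): one of the L cells justified above, so L
(3,5): the move to (3,1) reaches an L cell, so W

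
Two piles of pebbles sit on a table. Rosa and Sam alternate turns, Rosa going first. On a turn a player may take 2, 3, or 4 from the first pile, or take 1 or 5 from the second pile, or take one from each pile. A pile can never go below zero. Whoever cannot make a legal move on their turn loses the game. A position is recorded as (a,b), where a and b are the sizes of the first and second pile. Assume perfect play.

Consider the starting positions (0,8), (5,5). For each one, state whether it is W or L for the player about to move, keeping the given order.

(0,8): L, (5,5): W

Classify positions by backward induction: terminal positions (no move available) are L. From any other position, the mover wins iff some move reaches an L.
No move ever increases a pile, so every position that can arise here has a ≤ 5 and b ≤ 8; it is enough to label the cells with 0 ≤ a ≤ 5 and 0 ≤ b ≤ 8.
Every move lowers a or b (never raises either), so fill the grid row by row in increasing a, and left to right within a row: each cell's successors are then already labelled.
      b=0  b=1  b=2  b=3  b=4  b=5  b=6  b=7  b=8
a=0:    L    W    L    W    L    W    L    W    L
a=1:    L    W    L    W    L    W    L    W    L
a=2:    W    W    W    W    W    W    W    W    W
a=3:    W    L    W    L    W    L    W    L    W
a=4:    W    L    W    L    W    L    W    L    W
a=5:    W    W    W    W    W    W    W    W    W
Cells with no legal move (terminal, hence L): (0,0), (1,0).
The remaining L cells, each justified by listing all of its moves:
(0,2): only reaches (0,1)(W), which is W → L
(0,4): only reaches (0,3)(W), which is W → L
(0,6): only reaches (0,5)(W), (0,1)(W), all W → L
(0,8): only reaches (0,7)(W), (0,3)(W), all W → L
(1,2): only reaches (1,1)(W), (0,1)(W), all W → L
(1,4): only reaches (1,3)(W), (0,3)(W), all W → L
(1,6): only reaches (1,5)(W), (1,1)(W), (0,5)(W), all W → L
(1,8): only reaches (1,7)(W), (1,3)(W), (0,7)(W), all W → L
(3,1): only reaches (1,1)(W), (0,1)(W), (3,0)(W), (2,0)(W), all W → L
(3,3): only reaches (1,3)(W), (0,3)(W), (3,2)(W), (2,2)(W), all W → L
(3,5): only reaches (1,5)(W), (0,5)(W), (3,4)(W), (3,0)(W), (2,4)(W), all W → L
(3,7): only reaches (1,7)(W), (0,7)(W), (3,6)(W), (3,2)(W), (2,6)(W), all W → L
(4,1): only reaches (2,1)(W), (1,1)(W), (0,1)(W), (4,0)(W), (3,0)(W), all W → L
(4,3): only reaches (2,3)(W), (1,3)(W), (0,3)(W), (4,2)(W), (3,2)(W), all W → L
(4,5): only reaches (2,5)(W), (1,5)(W), (0,5)(W), (4,4)(W), (4,0)(W), (3,4)(W), all W → L
(4,7): only reaches (2,7)(W), (1,7)(W), (0,7)(W), (4,6)(W), (4,2)(W), (3,6)(W), all W → L
Every other cell has at least one move into one of the L cells above, so it is W.
(0,8): one of the L cells justified above, so L
(5,5): the move to (3,5) reaches an L cell, so W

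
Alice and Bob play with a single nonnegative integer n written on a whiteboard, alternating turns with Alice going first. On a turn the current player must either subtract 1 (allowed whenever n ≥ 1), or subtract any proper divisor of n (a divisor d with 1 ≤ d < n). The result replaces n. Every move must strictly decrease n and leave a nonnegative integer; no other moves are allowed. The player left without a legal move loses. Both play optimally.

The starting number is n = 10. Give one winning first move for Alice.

Compute win/loss labels from the base case upward. A position with no move is L. Any other position is W if it can reach an L in one move, else L.
n=0: no move → L
n=1: reaches L-position 0 → W
n=2: only reaches 1(W), which is W → L
n=3: reaches L-position 2 → W
n=4: reaches L-position 2 → W
n=5: only reaches 4(W), which is W → L
n=6: reaches L-position 5 → W
n=7: only reaches 6(W), which is W → L
n=8: reaches L-position 7 → W
n=9: only reaches 6(W), 8(W), all W → L
n=10: reaches L-position 5 → W
From 10, the L positions reachable in one move are: 5, 9. Any move reaching one of these is winning.

Move to 5.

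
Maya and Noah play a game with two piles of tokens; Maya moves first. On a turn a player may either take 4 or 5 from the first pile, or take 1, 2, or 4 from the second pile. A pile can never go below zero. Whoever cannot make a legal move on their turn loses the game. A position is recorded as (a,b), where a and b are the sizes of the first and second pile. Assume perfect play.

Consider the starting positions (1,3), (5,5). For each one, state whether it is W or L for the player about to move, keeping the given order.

Label each position W (a win for the player to move) or L (a loss). A position with no legal move is L; any other position is W exactly when some move reaches an L, and L when every move reaches a W.
No move ever increases a pile, so every position that can arise here has a ≤ 5 and b ≤ 5; it is enough to label the cells with 0 ≤ a ≤ 5 and 0 ≤ b ≤ 5.
Every move lowers a or b (never raises either), so fill the grid row by row in increasing a, and left to right within a row: each cell's successors are then already labelled.
      b=0  b=1  b=2  b=3  b=4  b=5
a=0:    L    W    W    L    W    W
a=1:    L    W    W    L    W    W
a=2:    L    W    W    L    W    W
a=3:    L    W    W    L    W    W
a=4:    W    L    W    W    L    W
a=5:    W    L    W    W    L    W
Cells with no legal move (terminal, hence L): (0,0), (1,0), (2,0), (3,0).
The remaining L cells, each justified by listing all of its moves:
(0,3): L (options (0,2)(W), (0,1)(W) are all W)
(1,3): L (options (1,2)(W), (1,1)(W) are all W)
(2,3): L (options (2,2)(W), (2,1)(W) are all W)
(3,3): L (options (3,2)(W), (3,1)(W) are all W)
(4,1): L (options (0,1)(W), (4,0)(W) are all W)
(4,4): L (options (0,4)(W), (4,3)(W), (4,2)(W), (4,0)(W) are all W)
(5,1): L (options (1,1)(W), (0,1)(W), (5,0)(W) are all W)
(5,4): L (options (1,4)(W), (0,4)(W), (5,3)(W), (5,2)(W), (5,0)(W) are all W)
Every other cell has at least one move into one of the L cells above, so it is W.
(1,3): one of the L cells justified above, so L
(5,5): the move to (5,4) reaches an L cell, so W

(1,3): L, (5,5): W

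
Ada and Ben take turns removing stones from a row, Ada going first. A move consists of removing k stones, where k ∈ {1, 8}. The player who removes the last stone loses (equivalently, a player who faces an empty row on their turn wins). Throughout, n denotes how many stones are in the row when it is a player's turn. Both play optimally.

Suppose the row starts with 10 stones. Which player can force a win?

Ben wins.

Build the W/L table. Terminal = W. A non-terminal position is W if it has a move to some L; otherwise it is L.
n=0: no move; the opponent has just taken the last stone and therefore loses → W
n=1: →0(W) only, which is W, so L
n=2: →1(L), so W
n=3: →2(W) only, which is W, so L
n=4: →3(L), so W
n=5: →4(W) only, which is W, so L
n=6: →5(L), so W
n=7: →6(W) only, which is W, so L
n=8: →7(L), so W
n=9: →1(L), so W
n=10: →9(W), 2(W) — all W, so L
Every move from 10 reaches a W position, so the mover loses.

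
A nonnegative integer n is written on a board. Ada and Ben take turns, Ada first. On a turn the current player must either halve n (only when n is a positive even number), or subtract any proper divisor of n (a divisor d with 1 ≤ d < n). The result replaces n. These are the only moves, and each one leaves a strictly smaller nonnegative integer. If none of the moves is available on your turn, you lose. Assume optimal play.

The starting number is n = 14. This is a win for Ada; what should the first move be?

Use the standard recursion: the mover loses at a terminal position; elsewhere, the mover wins exactly when some move hands the opponent an L position.
n=0: no move → L
n=1: no move → L
n=2: W (go to 1, an L position)
n=3: L (sole option 2(W) is W)
n=4: W (go to 3, an L position)
n=5: L (sole option 4(W) is W)
n=6: W (go to 3, an L position)
n=7: L (sole option 6(W) is W)
n=8: W (go to 7, an L position)
n=9: L (options 6(W), 8(W) are all W)
n=10: W (go to 5, an L position)
n=11: L (sole option 10(W) is W)
n=12: W (go to 9, an L position)
n=13: L (sole option 12(W) is W)
n=14: W (go to 7, an L position)
From 14, the L positions reachable in one move are: 7, 13. Any move reaching one of these is winning.

Move to 7.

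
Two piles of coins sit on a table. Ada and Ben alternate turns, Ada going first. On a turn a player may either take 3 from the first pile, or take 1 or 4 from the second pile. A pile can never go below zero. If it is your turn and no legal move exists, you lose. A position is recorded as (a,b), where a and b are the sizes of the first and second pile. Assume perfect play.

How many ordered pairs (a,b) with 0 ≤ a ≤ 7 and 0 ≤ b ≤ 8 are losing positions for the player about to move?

Work bottom-up. With no move the player to move loses. Otherwise the position is W if at least one move leads to an L position for the opponent, and L if every move leads to a W.
Every move lowers a or b (never raises either), so fill the grid row by row in increasing a, and left to right within a row: each cell's successors are then already labelled.
      b=0  b=1  b=2  b=3  b=4  b=5  b=6  b=7  b=8
a=0:    L    W    L    W    W    L    W    L    W
a=1:    L    W    L    W    W    L    W    L    W
a=2:    L    W    L    W    W    L    W    L    W
a=3:    W    L    W    L    W    W    L    W    L
a=4:    W    L    W    L    W    W    L    W    L
a=5:    W    L    W    L    W    W    L    W    L
a=6:    L    W    L    W    W    L    W    L    W
a=7:    L    W    L    W    W    L    W    L    W
Cells with no legal move (terminal, hence L): (0,0), (1,0), (2,0).
The remaining L cells, each justified by listing all of its moves:
(0,2): →(0,1)(W) only, which is W, so L
(0,5): →(0,4)(W), (0,1)(W) — all W, so L
(0,7): →(0,6)(W), (0,3)(W) — all W, so L
(1,2): →(1,1)(W) only, which is W, so L
(1,5): →(1,4)(W), (1,1)(W) — all W, so L
(1,7): →(1,6)(W), (1,3)(W) — all W, so L
(2,2): →(2,1)(W) only, which is W, so L
(2,5): →(2,4)(W), (2,1)(W) — all W, so L
(2,7): →(2,6)(W), (2,3)(W) — all W, so L
(3,1): →(0,1)(W), (3,0)(W) — all W, so L
(3,3): →(0,3)(W), (3,2)(W) — all W, so L
(3,6): →(0,6)(W), (3,5)(W), (3,2)(W) — all W, so L
(3,8): →(0,8)(W), (3,7)(W), (3,4)(W) — all W, so L
(4,1): →(1,1)(W), (4,0)(W) — all W, so L
(4,3): →(1,3)(W), (4,2)(W) — all W, so L
(4,6): →(1,6)(W), (4,5)(W), (4,2)(W) — all W, so L
(4,8): →(1,8)(W), (4,7)(W), (4,4)(W) — all W, so L
(5,1): →(2,1)(W), (5,0)(W) — all W, so L
(5,3): →(2,3)(W), (5,2)(W) — all W, so L
(5,6): →(2,6)(W), (5,5)(W), (5,2)(W) — all W, so L
(5,8): →(2,8)(W), (5,7)(W), (5,4)(W) — all W, so L
(6,0): →(3,0)(W) only, which is W, so L
(6,2): →(3,2)(W), (6,1)(W) — all W, so L
(6,5): →(3,5)(W), (6,4)(W), (6,1)(W) — all W, so L
(6,7): →(3,7)(W), (6,6)(W), (6,3)(W) — all W, so L
(7,0): →(4,0)(W) only, which is W, so L
(7,2): →(4,2)(W), (7,1)(W) — all W, so L
(7,5): →(4,5)(W), (7,4)(W), (7,1)(W) — all W, so L
(7,7): →(4,7)(W), (7,6)(W), (7,3)(W) — all W, so L
Every other cell has at least one move into one of the L cells above, so it is W.
L cells per row: a=0: 4, a=1: 4, a=2: 4, a=3: 4, a=4: 4, a=5: 4, a=6: 4, a=7: 4; total 32.

32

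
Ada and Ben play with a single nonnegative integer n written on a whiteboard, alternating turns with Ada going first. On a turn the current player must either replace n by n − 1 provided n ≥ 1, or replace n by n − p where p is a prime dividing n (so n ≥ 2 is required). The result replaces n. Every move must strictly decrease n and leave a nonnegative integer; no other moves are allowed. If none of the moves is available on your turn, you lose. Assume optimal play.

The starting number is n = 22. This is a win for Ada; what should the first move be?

Move to 20.

Label each position W (a win for the player to move) or L (a loss). A position with no legal move is L; any other position is W exactly when some move reaches an L, and L when every move reaches a W.
n=0: no move → L
n=1: W (go to 0, an L position)
n=2: W (go to 0, an L position)
n=3: W (go to 0, an L position)
n=4: L (options 2(W), 3(W) are all W)
n=5: W (go to 0, an L position)
n=6: W (go to 4, an L position)
n=7: W (go to 0, an L position)
n=8: L (options 6(W), 7(W) are all W)
n=9: W (go to 8, an L position)
n=10: W (go to 8, an L position)
n=11: W (go to 0, an L position)
n=12: L (options 9(W), 10(W), 11(W) are all W)
n=13: W (go to 0, an L position)
n=14: W (go to 12, an L position)
n=15: W (go to 12, an L position)
n=16: L (options 14(W), 15(W) are all W)
n=17: W (go to 0, an L position)
n=18: W (go to 16, an L position)
n=19: W (go to 0, an L position)
n=20: L (options 15(W), 18(W), 19(W) are all W)
n=21: W (go to 20, an L position)
n=22: W (go to 20, an L position)
From 22, the L positions reachable in one move are: 20.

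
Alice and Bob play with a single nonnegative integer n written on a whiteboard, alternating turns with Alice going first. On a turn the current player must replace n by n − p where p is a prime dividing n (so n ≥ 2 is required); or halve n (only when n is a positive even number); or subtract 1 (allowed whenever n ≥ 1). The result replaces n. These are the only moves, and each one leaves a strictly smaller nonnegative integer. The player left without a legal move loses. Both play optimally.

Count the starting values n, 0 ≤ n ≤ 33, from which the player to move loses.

Use the standard recursion: the mover loses at a terminal position; elsewhere, the mover wins exactly when some move hands the opponent an L position.
n=0: no move → L
n=1: can move to 0, which is L ⇒ W
n=2: can move to 0, which is L ⇒ W
n=3: can move to 0, which is L ⇒ W
n=4: moves to 2(W), 3(W); every one is W ⇒ L
n=5: can move to 0, which is L ⇒ W
n=6: can move to 4, which is L ⇒ W
n=7: can move to 0, which is L ⇒ W
n=8: can move to 4, which is L ⇒ W
n=9: moves to 6(W), 8(W); every one is W ⇒ L
n=10: can move to 9, which is L ⇒ W
n=11: can move to 0, which is L ⇒ W
n=12: can move to 9, which is L ⇒ W
n=13: can move to 0, which is L ⇒ W
n=14: moves to 7(W), 12(W), 13(W); every one is W ⇒ L
n=15: can move to 14, which is L ⇒ W
n=16: can move to 14, which is L ⇒ W
n=17: can move to 0, which is L ⇒ W
n=18: can move to 9, which is L ⇒ W
n=19: can move to 0, which is L ⇒ W
n=20: moves to 10(W), 15(W), 18(W), 19(W); every one is W ⇒ L
n=21: can move to 14, which is L ⇒ W
n=22: can move to 20, which is L ⇒ W
n=23: can move to 0, which is L ⇒ W
n=24: moves to 12(W), 21(W), 22(W), 23(W); every one is W ⇒ L
n=25: can move to 20, which is L ⇒ W
n=26: can move to 24, which is L ⇒ W
n=27: can move to 24, which is L ⇒ W
n=28: can move to 14, which is L ⇒ W
n=29: can move to 0, which is L ⇒ W
n=30: moves to 15(W), 25(W), 27(W), 28(W), 29(W); every one is W ⇒ L
n=31: can move to 0, which is L ⇒ W
n=32: can move to 30, which is L ⇒ W
n=33: can move to 30, which is L ⇒ W
L entries with 0 ≤ n ≤ 33: n = 0, 4, 9, 14, 20, 24, 30; that makes 7.

7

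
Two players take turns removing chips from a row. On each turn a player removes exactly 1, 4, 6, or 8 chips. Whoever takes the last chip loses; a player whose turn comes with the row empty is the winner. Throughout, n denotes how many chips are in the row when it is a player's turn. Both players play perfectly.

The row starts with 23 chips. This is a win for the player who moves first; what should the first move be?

Work bottom-up. With no move the player to move wins. Otherwise the position is W if at least one move leads to an L position for the opponent, and L if every move leads to a W.
n=0: no move; the opponent has just taken the last chip and therefore loses → W
n=1: the only move is to 0(W), a W ⇒ L
n=2: can move to 1, which is L ⇒ W
n=3: the only move is to 2(W), a W ⇒ L
n=4: can move to 3, which is L ⇒ W
n=5: can move to 1, which is L ⇒ W
n=6: moves to 5(W), 2(W), 0(W); every one is W ⇒ L
n=7: can move to 6, which is L ⇒ W
n=8: moves to 7(W), 4(W), 2(W), 0(W); every one is W ⇒ L
n=9: can move to 8, which is L ⇒ W
n=10: can move to 6, which is L ⇒ W
n=11: can move to 3, which is L ⇒ W
n=12: can move to 8, which is L ⇒ W
n=13: moves to 12(W), 9(W), 7(W), 5(W); every one is W ⇒ L
n=14: can move to 13, which is L ⇒ W
n=15: moves to 14(W), 11(W), 9(W), 7(W); every one is W ⇒ L
n=16: can move to 15, which is L ⇒ W
n=17: can move to 13, which is L ⇒ W
n=18: moves to 17(W), 14(W), 12(W), 10(W); every one is W ⇒ L
n=19: can move to 18, which is L ⇒ W
n=20: moves to 19(W), 16(W), 14(W), 12(W); every one is W ⇒ L
n=21: can move to 20, which is L ⇒ W
n=22: can move to 18, which is L ⇒ W
n=23: can move to 15, which is L ⇒ W
From 23, the L positions reachable in one move are: 15.

Remove 8, leaving 15.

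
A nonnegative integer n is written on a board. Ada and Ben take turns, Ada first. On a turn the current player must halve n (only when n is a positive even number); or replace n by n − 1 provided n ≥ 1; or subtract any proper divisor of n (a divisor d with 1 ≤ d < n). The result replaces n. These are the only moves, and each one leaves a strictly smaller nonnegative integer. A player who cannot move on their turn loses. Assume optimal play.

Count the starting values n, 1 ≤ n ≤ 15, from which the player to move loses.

7

Compute win/loss labels from the base case upward. A position with no move is L. Any other position is W if it can reach an L in one move, else L.
n=0: no move → L
n=1: W (go to 0, an L position)
n=2: L (sole option 1(W) is W)
n=3: W (go to 2, an L position)
n=4: W (go to 2, an L position)
n=5: L (sole option 4(W) is W)
n=6: W (go to 5, an L position)
n=7: L (sole option 6(W) is W)
n=8: W (go to 7, an L position)
n=9: L (options 6(W), 8(W) are all W)
n=10: W (go to 5, an L position)
n=11: L (sole option 10(W) is W)
n=12: W (go to 9, an L position)
n=13: L (sole option 12(W) is W)
n=14: W (go to 7, an L position)
n=15: L (options 10(W), 12(W), 14(W) are all W)
L entries with 1 ≤ n ≤ 15 (n=0 is outside the asked range and is not counted): n = 2, 5, 7, 9, 11, 13, 15; that makes 7.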